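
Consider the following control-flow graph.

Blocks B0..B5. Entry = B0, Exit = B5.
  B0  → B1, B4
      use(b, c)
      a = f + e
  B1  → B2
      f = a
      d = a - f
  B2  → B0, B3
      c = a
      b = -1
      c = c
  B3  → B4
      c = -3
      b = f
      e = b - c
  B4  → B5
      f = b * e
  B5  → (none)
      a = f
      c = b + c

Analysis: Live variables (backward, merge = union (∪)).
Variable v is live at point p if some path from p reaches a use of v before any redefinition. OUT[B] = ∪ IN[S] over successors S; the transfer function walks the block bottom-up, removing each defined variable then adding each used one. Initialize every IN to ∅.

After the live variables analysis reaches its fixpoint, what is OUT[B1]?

Answer: {a, e, f}

Trace:
Fixpoint table:
  B0:  IN={b, c, e, f}  OUT={a, b, c, e}
  B1:  IN={a, e}  OUT={a, e, f}
  B2:  IN={a, e, f}  OUT={b, c, e, f}
  B3:  IN={f}  OUT={b, c, e}
  B4:  IN={b, c, e}  OUT={b, c, f}
  B5:  IN={b, c, f}  OUT={}

Merge at B1: OUT[B1] = IN[B2] = {a, e, f}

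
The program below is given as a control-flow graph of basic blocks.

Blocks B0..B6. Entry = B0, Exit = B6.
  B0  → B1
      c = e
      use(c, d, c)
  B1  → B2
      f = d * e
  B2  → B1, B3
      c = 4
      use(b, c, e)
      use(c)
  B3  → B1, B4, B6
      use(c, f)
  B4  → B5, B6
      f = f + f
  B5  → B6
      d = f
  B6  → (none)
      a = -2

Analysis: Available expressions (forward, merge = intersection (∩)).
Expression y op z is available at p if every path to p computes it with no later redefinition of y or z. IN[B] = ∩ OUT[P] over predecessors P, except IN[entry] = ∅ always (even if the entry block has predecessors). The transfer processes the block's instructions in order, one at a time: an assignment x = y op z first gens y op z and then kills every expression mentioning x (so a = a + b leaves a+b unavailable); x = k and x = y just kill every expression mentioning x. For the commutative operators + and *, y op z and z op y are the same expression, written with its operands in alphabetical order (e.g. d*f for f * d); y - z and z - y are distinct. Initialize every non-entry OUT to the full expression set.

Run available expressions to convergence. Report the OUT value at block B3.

Answer: {d*e}

Working:
Converged values:
  B0:   IN={}   OUT={}
  B1:   IN={}   OUT={d*e}
  B2:   IN={d*e}   OUT={d*e}
  B3:   IN={d*e}   OUT={d*e}
  B4:   IN={d*e}   OUT={d*e}
  B5:   IN={d*e}   OUT={}
  B6:   IN={}   OUT={}

Merge at B3: IN[B3] = OUT[B2] = {d*e}
Applying B3's transfer function to that IN value gives OUT[B3] (row B3 above).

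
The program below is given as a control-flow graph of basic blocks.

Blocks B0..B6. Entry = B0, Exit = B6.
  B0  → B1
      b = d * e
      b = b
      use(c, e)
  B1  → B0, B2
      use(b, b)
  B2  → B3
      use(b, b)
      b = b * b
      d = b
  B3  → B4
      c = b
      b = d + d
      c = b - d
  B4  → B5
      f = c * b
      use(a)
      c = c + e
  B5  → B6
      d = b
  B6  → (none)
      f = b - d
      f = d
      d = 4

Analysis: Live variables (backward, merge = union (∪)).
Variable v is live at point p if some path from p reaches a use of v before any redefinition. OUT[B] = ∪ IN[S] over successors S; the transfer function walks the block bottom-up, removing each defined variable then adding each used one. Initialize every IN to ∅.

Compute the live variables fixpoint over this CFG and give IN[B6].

Answer: {b, d}

Working:
Converged values:
  B0:  IN={a, c, d, e}  OUT={a, b, c, d, e}
  B1:  IN={a, b, c, d, e}  OUT={a, b, c, d, e}
  B2:  IN={a, b, e}  OUT={a, b, d, e}
  B3:  IN={a, b, d, e}  OUT={a, b, c, e}
  B4:  IN={a, b, c, e}  OUT={b}
  B5:  IN={b}  OUT={b, d}
  B6:  IN={b, d}  OUT={}

B6 is the boundary node: OUT[B6] = {}
Applying B6's transfer function to that OUT value gives IN[B6] (row B6 above).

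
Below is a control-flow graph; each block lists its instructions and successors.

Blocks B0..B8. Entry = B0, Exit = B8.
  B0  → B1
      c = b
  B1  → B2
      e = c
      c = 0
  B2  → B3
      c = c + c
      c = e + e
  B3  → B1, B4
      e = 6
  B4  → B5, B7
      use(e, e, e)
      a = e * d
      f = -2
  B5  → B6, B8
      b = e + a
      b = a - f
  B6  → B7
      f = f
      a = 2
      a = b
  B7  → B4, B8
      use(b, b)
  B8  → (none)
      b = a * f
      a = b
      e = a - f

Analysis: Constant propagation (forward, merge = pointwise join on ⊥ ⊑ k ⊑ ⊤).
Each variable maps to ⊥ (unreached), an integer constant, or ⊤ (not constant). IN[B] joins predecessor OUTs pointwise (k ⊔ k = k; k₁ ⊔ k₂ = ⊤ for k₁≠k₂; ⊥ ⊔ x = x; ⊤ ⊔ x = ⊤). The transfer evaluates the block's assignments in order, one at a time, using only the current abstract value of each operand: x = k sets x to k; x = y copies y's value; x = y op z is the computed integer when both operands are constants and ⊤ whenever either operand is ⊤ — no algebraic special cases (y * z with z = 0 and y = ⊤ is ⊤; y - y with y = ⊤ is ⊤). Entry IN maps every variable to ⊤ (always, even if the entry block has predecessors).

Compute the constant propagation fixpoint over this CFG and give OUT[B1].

Answer: {a: ⊤, b: ⊤, c: 0, d: ⊤, e: ⊤, f: ⊤}

Working:
Converged values:
  B0: | IN=(all ⊤) | OUT=(all ⊤)
  B1: | IN=(all ⊤) | OUT={c:0; rest ⊤}
  B2: | IN={c:0; rest ⊤} | OUT=(all ⊤)
  B3: | IN=(all ⊤) | OUT={e:6; rest ⊤}
  B4: | IN={e:6; rest ⊤} | OUT={e:6, f:-2; rest ⊤}
  B5: | IN={e:6, f:-2; rest ⊤} | OUT={e:6, f:-2; rest ⊤}
  B6: | IN={e:6, f:-2; rest ⊤} | OUT={e:6, f:-2; rest ⊤}
  B7: | IN={e:6, f:-2; rest ⊤} | OUT={e:6, f:-2; rest ⊤}
  B8: | IN={e:6, f:-2; rest ⊤} | OUT={f:-2; rest ⊤}

Merge at B1: IN[B1] = OUT[B0] ⊔ OUT[B3] = {a: ⊤, b: ⊤, c: ⊤, d: ⊤, e: ⊤, f: ⊤}
Applying B1's transfer function to that IN value gives OUT[B1] (row B1 above).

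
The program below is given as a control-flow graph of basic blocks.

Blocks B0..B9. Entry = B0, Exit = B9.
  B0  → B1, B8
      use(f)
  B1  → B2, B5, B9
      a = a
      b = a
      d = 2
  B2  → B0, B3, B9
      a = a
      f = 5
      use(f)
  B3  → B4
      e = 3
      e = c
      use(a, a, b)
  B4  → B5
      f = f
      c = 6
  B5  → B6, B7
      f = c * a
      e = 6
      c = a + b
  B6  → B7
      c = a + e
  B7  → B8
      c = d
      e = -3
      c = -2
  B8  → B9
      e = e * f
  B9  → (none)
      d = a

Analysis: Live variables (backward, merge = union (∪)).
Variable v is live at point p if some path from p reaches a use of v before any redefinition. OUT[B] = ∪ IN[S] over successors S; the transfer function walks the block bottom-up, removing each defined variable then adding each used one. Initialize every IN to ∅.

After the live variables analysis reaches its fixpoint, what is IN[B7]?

Answer: {a, d, f}

Working:
Fixpoint table:
  B0:   IN={a, c, e, f}   OUT={a, c, e, f}
  B1:   IN={a, c, e}   OUT={a, b, c, d, e}
  B2:   IN={a, b, c, d, e}   OUT={a, b, c, d, e, f}
  B3:   IN={a, b, c, d, f}   OUT={a, b, d, f}
  B4:   IN={a, b, d, f}   OUT={a, b, c, d}
  B5:   IN={a, b, c, d}   OUT={a, d, e, f}
  B6:   IN={a, d, e, f}   OUT={a, d, f}
  B7:   IN={a, d, f}   OUT={a, e, f}
  B8:   IN={a, e, f}   OUT={a}
  B9:   IN={a}   OUT={}

Merge at B7: OUT[B7] = IN[B8] = {a, e, f}
Applying B7's transfer function to that OUT value gives IN[B7] (row B7 above).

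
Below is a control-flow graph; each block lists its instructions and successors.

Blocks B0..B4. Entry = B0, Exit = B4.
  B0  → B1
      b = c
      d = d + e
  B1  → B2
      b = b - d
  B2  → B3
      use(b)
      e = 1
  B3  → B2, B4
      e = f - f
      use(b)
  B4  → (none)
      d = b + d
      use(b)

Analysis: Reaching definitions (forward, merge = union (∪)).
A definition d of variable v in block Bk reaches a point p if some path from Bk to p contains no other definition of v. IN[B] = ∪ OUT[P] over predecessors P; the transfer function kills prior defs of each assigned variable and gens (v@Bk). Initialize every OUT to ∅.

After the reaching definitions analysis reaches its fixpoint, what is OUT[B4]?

Answer: {b@B1, d@B4, e@B3}

Working:
Fixpoint table:
  B0: | IN={} | OUT={b@B0, d@B0}
  B1: | IN={b@B0, d@B0} | OUT={b@B1, d@B0}
  B2: | IN={b@B1, d@B0, e@B3} | OUT={b@B1, d@B0, e@B2}
  B3: | IN={b@B1, d@B0, e@B2} | OUT={b@B1, d@B0, e@B3}
  B4: | IN={b@B1, d@B0, e@B3} | OUT={b@B1, d@B4, e@B3}

Merge at B4: IN[B4] = OUT[B3] = {b@B1, d@B0, e@B3}
Applying B4's transfer function to that IN value gives OUT[B4] (row B4 above).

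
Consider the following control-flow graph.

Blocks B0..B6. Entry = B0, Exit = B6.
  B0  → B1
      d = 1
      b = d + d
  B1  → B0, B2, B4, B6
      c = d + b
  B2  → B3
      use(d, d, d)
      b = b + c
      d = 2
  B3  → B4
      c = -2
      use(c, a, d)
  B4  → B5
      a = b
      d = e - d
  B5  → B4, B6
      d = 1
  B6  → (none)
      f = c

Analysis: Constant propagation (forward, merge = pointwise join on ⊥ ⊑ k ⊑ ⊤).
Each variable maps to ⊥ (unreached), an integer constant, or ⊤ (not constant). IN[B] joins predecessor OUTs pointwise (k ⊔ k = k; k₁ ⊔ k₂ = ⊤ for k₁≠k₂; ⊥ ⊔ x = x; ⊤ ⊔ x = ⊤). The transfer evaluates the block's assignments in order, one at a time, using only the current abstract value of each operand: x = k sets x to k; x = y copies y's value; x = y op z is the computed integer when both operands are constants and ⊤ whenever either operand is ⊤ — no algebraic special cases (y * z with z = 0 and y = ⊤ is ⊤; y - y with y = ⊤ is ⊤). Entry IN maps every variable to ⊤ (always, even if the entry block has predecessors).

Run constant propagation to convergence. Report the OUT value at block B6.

Answer: {a: ⊤, b: ⊤, c: ⊤, d: 1, e: ⊤, f: ⊤}

Trace:
Converged values:
  B0: | IN=(all ⊤) | OUT={b:2, d:1; rest ⊤}
  B1: | IN={b:2, d:1; rest ⊤} | OUT={b:2, c:3, d:1; rest ⊤}
  B2: | IN={b:2, c:3, d:1; rest ⊤} | OUT={b:5, c:3, d:2; rest ⊤}
  B3: | IN={b:5, c:3, d:2; rest ⊤} | OUT={b:5, c:-2, d:2; rest ⊤}
  B4: | IN=(all ⊤) | OUT=(all ⊤)
  B5: | IN=(all ⊤) | OUT={d:1; rest ⊤}
  B6: | IN={d:1; rest ⊤} | OUT={d:1; rest ⊤}

Merge at B6: IN[B6] = OUT[B1] ⊔ OUT[B5] = {a: ⊤, b: ⊤, c: ⊤, d: 1, e: ⊤, f: ⊤}
Applying B6's transfer function to that IN value gives OUT[B6] (row B6 above).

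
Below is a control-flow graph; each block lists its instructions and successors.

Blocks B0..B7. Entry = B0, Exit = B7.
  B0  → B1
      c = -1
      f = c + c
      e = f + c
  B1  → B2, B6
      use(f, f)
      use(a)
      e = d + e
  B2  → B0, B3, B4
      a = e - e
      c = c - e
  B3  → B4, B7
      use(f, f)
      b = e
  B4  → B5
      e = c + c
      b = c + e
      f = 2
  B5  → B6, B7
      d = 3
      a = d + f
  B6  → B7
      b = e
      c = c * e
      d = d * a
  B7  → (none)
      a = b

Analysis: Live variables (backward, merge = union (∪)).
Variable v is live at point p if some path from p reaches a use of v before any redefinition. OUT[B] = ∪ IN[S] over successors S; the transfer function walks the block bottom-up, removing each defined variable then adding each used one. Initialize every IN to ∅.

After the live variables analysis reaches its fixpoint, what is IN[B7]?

Answer: {b}

Trace:
Fixpoint table:
  B0: | IN={a, d} | OUT={a, c, d, e, f}
  B1: | IN={a, c, d, e, f} | OUT={a, c, d, e, f}
  B2: | IN={c, d, e, f} | OUT={a, c, d, e, f}
  B3: | IN={c, e, f} | OUT={b, c}
  B4: | IN={c} | OUT={b, c, e, f}
  B5: | IN={b, c, e, f} | OUT={a, b, c, d, e}
  B6: | IN={a, c, d, e} | OUT={b}
  B7: | IN={b} | OUT={}

B7 is the boundary node: OUT[B7] = {}
Applying B7's transfer function to that OUT value gives IN[B7] (row B7 above).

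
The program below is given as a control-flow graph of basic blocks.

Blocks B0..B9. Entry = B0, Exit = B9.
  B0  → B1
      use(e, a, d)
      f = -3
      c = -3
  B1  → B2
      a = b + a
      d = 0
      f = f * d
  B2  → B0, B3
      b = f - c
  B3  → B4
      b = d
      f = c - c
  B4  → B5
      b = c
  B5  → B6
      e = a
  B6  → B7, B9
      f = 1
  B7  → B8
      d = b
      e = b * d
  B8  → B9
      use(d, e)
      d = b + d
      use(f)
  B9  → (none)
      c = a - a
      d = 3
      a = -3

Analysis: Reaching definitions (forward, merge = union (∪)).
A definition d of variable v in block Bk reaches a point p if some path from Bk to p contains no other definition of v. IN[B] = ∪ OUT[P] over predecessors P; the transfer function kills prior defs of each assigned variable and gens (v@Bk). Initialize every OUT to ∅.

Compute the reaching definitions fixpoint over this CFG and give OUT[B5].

Per-block solution:
  B0:   IN={a@B1, b@B2, c@B0, d@B1, f@B1}   OUT={a@B1, b@B2, c@B0, d@B1, f@B0}
  B1:   IN={a@B1, b@B2, c@B0, d@B1, f@B0}   OUT={a@B1, b@B2, c@B0, d@B1, f@B1}
  B2:   IN={a@B1, b@B2, c@B0, d@B1, f@B1}   OUT={a@B1, b@B2, c@B0, d@B1, f@B1}
  B3:   IN={a@B1, b@B2, c@B0, d@B1, f@B1}   OUT={a@B1, b@B3, c@B0, d@B1, f@B3}
  B4:   IN={a@B1, b@B3, c@B0, d@B1, f@B3}   OUT={a@B1, b@B4, c@B0, d@B1, f@B3}
  B5:   IN={a@B1, b@B4, c@B0, d@B1, f@B3}   OUT={a@B1, b@B4, c@B0, d@B1, e@B5, f@B3}
  B6:   IN={a@B1, b@B4, c@B0, d@B1, e@B5, f@B3}   OUT={a@B1, b@B4, c@B0, d@B1, e@B5, f@B6}
  B7:   IN={a@B1, b@B4, c@B0, d@B1, e@B5, f@B6}   OUT={a@B1, b@B4, c@B0, d@B7, e@B7, f@B6}
  B8:   IN={a@B1, b@B4, c@B0, d@B7, e@B7, f@B6}   OUT={a@B1, b@B4, c@B0, d@B8, e@B7, f@B6}
  B9:   IN={a@B1, b@B4, c@B0, d@B1, d@B8, e@B5, e@B7, f@B6}   OUT={a@B9, b@B4, c@B9, d@B9, e@B5, e@B7, f@B6}

Merge at B5: IN[B5] = OUT[B4] = {a@B1, b@B4, c@B0, d@B1, f@B3}
Applying B5's transfer function to that IN value gives OUT[B5] (row B5 above).

Answer: {a@B1, b@B4, c@B0, d@B1, e@B5, f@B3}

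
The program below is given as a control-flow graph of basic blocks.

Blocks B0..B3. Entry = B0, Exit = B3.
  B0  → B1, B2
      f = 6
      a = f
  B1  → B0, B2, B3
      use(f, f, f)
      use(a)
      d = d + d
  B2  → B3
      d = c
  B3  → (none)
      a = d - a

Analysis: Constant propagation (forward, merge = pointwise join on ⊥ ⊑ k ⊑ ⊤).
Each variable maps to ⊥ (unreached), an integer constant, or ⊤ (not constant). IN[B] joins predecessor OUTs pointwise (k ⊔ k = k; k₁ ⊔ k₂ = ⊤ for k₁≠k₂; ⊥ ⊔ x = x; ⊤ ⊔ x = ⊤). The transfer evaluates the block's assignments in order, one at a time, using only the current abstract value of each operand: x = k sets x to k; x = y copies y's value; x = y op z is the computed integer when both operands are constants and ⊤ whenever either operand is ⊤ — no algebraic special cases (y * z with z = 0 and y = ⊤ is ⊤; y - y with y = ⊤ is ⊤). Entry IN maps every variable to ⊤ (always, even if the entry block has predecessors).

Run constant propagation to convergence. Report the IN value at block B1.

Converged values:
  B0: | IN=(all ⊤) | OUT={a:6, f:6; rest ⊤}
  B1: | IN={a:6, f:6; rest ⊤} | OUT={a:6, f:6; rest ⊤}
  B2: | IN={a:6, f:6; rest ⊤} | OUT={a:6, f:6; rest ⊤}
  B3: | IN={a:6, f:6; rest ⊤} | OUT={f:6; rest ⊤}

Merge at B1: IN[B1] = OUT[B0] = {a: 6, b: ⊤, c: ⊤, d: ⊤, e: ⊤, f: 6}

Answer: {a: 6, b: ⊤, c: ⊤, d: ⊤, e: ⊤, f: 6}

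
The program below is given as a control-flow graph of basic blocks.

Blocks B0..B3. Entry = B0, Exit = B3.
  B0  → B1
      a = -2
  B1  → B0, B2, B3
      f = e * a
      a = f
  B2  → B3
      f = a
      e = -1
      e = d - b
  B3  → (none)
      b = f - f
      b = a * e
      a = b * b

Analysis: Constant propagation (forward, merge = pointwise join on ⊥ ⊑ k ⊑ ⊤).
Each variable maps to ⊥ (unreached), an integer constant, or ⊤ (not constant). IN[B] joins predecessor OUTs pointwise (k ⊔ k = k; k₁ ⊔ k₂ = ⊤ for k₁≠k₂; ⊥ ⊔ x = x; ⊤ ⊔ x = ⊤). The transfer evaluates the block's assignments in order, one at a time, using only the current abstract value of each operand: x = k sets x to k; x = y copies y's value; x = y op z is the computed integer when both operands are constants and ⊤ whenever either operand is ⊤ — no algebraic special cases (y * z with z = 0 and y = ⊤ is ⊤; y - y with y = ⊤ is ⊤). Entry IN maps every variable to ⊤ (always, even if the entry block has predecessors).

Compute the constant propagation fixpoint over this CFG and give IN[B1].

Answer: {a: -2, b: ⊤, c: ⊤, d: ⊤, e: ⊤, f: ⊤}

Derivation:
Converged values:
  B0:   IN=(all ⊤)   OUT={a:-2; rest ⊤}
  B1:   IN={a:-2; rest ⊤}   OUT=(all ⊤)
  B2:   IN=(all ⊤)   OUT=(all ⊤)
  B3:   IN=(all ⊤)   OUT=(all ⊤)

Merge at B1: IN[B1] = OUT[B0] = {a: -2, b: ⊤, c: ⊤, d: ⊤, e: ⊤, f: ⊤}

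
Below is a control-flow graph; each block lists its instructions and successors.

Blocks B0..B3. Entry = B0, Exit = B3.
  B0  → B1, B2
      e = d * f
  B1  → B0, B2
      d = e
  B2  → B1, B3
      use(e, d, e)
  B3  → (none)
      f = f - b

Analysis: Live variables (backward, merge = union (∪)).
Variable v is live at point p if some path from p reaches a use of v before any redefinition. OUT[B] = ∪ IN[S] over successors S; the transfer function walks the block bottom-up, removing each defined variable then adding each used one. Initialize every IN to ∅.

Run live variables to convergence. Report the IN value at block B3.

Answer: {b, f}

Derivation:
Per-block solution:
  B0:  IN={b, d, f}  OUT={b, d, e, f}
  B1:  IN={b, e, f}  OUT={b, d, e, f}
  B2:  IN={b, d, e, f}  OUT={b, e, f}
  B3:  IN={b, f}  OUT={}

B3 is the boundary node: OUT[B3] = {}
Applying B3's transfer function to that OUT value gives IN[B3] (row B3 above).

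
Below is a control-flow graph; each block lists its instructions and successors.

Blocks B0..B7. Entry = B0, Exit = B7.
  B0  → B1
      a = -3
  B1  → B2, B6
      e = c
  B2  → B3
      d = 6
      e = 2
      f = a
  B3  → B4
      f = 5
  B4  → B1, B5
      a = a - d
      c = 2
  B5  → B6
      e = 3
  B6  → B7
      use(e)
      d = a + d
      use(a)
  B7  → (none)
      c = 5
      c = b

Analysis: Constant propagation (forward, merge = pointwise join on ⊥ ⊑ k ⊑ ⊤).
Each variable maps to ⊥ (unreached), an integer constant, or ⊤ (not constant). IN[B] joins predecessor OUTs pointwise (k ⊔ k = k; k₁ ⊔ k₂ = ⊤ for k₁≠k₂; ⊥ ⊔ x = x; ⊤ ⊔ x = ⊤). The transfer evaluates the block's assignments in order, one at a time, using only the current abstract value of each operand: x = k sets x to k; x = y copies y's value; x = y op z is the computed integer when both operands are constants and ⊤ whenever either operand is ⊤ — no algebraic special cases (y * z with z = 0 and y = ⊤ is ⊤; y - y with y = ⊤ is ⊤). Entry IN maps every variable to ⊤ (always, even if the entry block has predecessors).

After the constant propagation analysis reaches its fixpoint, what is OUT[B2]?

Answer: {a: ⊤, b: ⊤, c: ⊤, d: 6, e: 2, f: ⊤}

Trace:
Converged values:
  B0:   IN=(all ⊤)   OUT={a:-3; rest ⊤}
  B1:   IN=(all ⊤)   OUT=(all ⊤)
  B2:   IN=(all ⊤)   OUT={d:6, e:2; rest ⊤}
  B3:   IN={d:6, e:2; rest ⊤}   OUT={d:6, e:2, f:5; rest ⊤}
  B4:   IN={d:6, e:2, f:5; rest ⊤}   OUT={c:2, d:6, e:2, f:5; rest ⊤}
  B5:   IN={c:2, d:6, e:2, f:5; rest ⊤}   OUT={c:2, d:6, e:3, f:5; rest ⊤}
  B6:   IN=(all ⊤)   OUT=(all ⊤)
  B7:   IN=(all ⊤)   OUT=(all ⊤)

Merge at B2: IN[B2] = OUT[B1] = {a: ⊤, b: ⊤, c: ⊤, d: ⊤, e: ⊤, f: ⊤}
Applying B2's transfer function to that IN value gives OUT[B2] (row B2 above).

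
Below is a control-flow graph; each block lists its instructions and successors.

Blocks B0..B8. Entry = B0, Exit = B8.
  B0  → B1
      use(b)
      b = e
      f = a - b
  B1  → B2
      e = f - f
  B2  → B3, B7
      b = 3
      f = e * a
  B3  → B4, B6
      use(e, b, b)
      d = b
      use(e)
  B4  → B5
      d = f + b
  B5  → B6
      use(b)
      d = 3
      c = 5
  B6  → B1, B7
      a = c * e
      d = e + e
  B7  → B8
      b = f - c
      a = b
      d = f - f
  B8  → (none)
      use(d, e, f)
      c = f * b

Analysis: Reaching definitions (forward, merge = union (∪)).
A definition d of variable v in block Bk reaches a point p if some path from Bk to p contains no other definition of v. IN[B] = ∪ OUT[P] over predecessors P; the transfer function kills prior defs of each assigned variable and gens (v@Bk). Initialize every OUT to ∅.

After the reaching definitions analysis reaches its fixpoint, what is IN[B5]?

Answer: {a@B6, b@B2, c@B5, d@B4, e@B1, f@B2}

Trace:
Converged values:
  B0:   IN={}   OUT={b@B0, f@B0}
  B1:   IN={a@B6, b@B0, b@B2, c@B5, d@B6, e@B1, f@B0, f@B2}   OUT={a@B6, b@B0, b@B2, c@B5, d@B6, e@B1, f@B0, f@B2}
  B2:   IN={a@B6, b@B0, b@B2, c@B5, d@B6, e@B1, f@B0, f@B2}   OUT={a@B6, b@B2, c@B5, d@B6, e@B1, f@B2}
  B3:   IN={a@B6, b@B2, c@B5, d@B6, e@B1, f@B2}   OUT={a@B6, b@B2, c@B5, d@B3, e@B1, f@B2}
  B4:   IN={a@B6, b@B2, c@B5, d@B3, e@B1, f@B2}   OUT={a@B6, b@B2, c@B5, d@B4, e@B1, f@B2}
  B5:   IN={a@B6, b@B2, c@B5, d@B4, e@B1, f@B2}   OUT={a@B6, b@B2, c@B5, d@B5, e@B1, f@B2}
  B6:   IN={a@B6, b@B2, c@B5, d@B3, d@B5, e@B1, f@B2}   OUT={a@B6, b@B2, c@B5, d@B6, e@B1, f@B2}
  B7:   IN={a@B6, b@B2, c@B5, d@B6, e@B1, f@B2}   OUT={a@B7, b@B7, c@B5, d@B7, e@B1, f@B2}
  B8:   IN={a@B7, b@B7, c@B5, d@B7, e@B1, f@B2}   OUT={a@B7, b@B7, c@B8, d@B7, e@B1, f@B2}

Merge at B5: IN[B5] = OUT[B4] = {a@B6, b@B2, c@B5, d@B4, e@B1, f@B2}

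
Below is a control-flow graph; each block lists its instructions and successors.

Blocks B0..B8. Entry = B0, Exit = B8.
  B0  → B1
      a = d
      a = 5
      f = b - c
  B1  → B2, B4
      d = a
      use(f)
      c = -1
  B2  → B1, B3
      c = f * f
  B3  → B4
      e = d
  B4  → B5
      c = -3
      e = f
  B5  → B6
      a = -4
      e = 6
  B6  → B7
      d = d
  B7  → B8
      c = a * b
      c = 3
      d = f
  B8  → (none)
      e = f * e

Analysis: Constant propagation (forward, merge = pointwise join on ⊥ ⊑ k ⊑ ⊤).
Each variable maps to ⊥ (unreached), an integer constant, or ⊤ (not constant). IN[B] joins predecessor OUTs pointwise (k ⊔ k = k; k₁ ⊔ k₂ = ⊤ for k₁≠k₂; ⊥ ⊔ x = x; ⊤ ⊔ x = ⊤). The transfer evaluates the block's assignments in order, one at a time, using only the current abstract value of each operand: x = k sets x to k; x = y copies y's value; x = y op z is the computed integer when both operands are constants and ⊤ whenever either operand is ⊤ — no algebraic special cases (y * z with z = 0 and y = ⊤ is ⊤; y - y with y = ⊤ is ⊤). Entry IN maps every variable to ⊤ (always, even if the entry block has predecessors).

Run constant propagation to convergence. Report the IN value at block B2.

Fixpoint table:
  B0:  IN=(all ⊤)  OUT={a:5; rest ⊤}
  B1:  IN={a:5; rest ⊤}  OUT={a:5, c:-1, d:5; rest ⊤}
  B2:  IN={a:5, c:-1, d:5; rest ⊤}  OUT={a:5, d:5; rest ⊤}
  B3:  IN={a:5, d:5; rest ⊤}  OUT={a:5, d:5, e:5; rest ⊤}
  B4:  IN={a:5, d:5; rest ⊤}  OUT={a:5, c:-3, d:5; rest ⊤}
  B5:  IN={a:5, c:-3, d:5; rest ⊤}  OUT={a:-4, c:-3, d:5, e:6; rest ⊤}
  B6:  IN={a:-4, c:-3, d:5, e:6; rest ⊤}  OUT={a:-4, c:-3, d:5, e:6; rest ⊤}
  B7:  IN={a:-4, c:-3, d:5, e:6; rest ⊤}  OUT={a:-4, c:3, e:6; rest ⊤}
  B8:  IN={a:-4, c:3, e:6; rest ⊤}  OUT={a:-4, c:3; rest ⊤}

Merge at B2: IN[B2] = OUT[B1] = {a: 5, b: ⊤, c: -1, d: 5, e: ⊤, f: ⊤}

Answer: {a: 5, b: ⊤, c: -1, d: 5, e: ⊤, f: ⊤}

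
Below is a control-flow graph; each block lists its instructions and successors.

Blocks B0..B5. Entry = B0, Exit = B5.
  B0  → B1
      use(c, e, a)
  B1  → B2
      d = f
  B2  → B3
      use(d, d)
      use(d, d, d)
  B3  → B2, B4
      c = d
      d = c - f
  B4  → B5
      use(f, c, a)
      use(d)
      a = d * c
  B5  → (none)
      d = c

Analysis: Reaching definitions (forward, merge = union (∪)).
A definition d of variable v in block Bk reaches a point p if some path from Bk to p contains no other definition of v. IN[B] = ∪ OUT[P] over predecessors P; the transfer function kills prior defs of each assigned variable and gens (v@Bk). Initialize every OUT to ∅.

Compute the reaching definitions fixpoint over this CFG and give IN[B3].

Answer: {c@B3, d@B1, d@B3}

Working:
Converged values:
  B0: | IN={} | OUT={}
  B1: | IN={} | OUT={d@B1}
  B2: | IN={c@B3, d@B1, d@B3} | OUT={c@B3, d@B1, d@B3}
  B3: | IN={c@B3, d@B1, d@B3} | OUT={c@B3, d@B3}
  B4: | IN={c@B3, d@B3} | OUT={a@B4, c@B3, d@B3}
  B5: | IN={a@B4, c@B3, d@B3} | OUT={a@B4, c@B3, d@B5}

Merge at B3: IN[B3] = OUT[B2] = {c@B3, d@B1, d@B3}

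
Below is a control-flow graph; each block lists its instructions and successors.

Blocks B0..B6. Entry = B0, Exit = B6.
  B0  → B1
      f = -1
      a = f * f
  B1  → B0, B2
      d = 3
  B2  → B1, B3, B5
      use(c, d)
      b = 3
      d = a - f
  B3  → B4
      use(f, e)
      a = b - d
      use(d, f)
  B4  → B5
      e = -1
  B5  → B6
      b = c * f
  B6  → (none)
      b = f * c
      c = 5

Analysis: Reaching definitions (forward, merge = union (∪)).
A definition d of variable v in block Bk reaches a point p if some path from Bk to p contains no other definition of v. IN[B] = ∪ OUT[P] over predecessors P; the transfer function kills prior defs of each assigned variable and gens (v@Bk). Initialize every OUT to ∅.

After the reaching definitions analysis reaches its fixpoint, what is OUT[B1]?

Converged values:
  B0:  IN={a@B0, b@B2, d@B1, f@B0}  OUT={a@B0, b@B2, d@B1, f@B0}
  B1:  IN={a@B0, b@B2, d@B1, d@B2, f@B0}  OUT={a@B0, b@B2, d@B1, f@B0}
  B2:  IN={a@B0, b@B2, d@B1, f@B0}  OUT={a@B0, b@B2, d@B2, f@B0}
  B3:  IN={a@B0, b@B2, d@B2, f@B0}  OUT={a@B3, b@B2, d@B2, f@B0}
  B4:  IN={a@B3, b@B2, d@B2, f@B0}  OUT={a@B3, b@B2, d@B2, e@B4, f@B0}
  B5:  IN={a@B0, a@B3, b@B2, d@B2, e@B4, f@B0}  OUT={a@B0, a@B3, b@B5, d@B2, e@B4, f@B0}
  B6:  IN={a@B0, a@B3, b@B5, d@B2, e@B4, f@B0}  OUT={a@B0, a@B3, b@B6, c@B6, d@B2, e@B4, f@B0}

Merge at B1: IN[B1] = OUT[B0] ⊔ OUT[B2] = {a@B0, b@B2, d@B1, d@B2, f@B0}
Applying B1's transfer function to that IN value gives OUT[B1] (row B1 above).

Answer: {a@B0, b@B2, d@B1, f@B0}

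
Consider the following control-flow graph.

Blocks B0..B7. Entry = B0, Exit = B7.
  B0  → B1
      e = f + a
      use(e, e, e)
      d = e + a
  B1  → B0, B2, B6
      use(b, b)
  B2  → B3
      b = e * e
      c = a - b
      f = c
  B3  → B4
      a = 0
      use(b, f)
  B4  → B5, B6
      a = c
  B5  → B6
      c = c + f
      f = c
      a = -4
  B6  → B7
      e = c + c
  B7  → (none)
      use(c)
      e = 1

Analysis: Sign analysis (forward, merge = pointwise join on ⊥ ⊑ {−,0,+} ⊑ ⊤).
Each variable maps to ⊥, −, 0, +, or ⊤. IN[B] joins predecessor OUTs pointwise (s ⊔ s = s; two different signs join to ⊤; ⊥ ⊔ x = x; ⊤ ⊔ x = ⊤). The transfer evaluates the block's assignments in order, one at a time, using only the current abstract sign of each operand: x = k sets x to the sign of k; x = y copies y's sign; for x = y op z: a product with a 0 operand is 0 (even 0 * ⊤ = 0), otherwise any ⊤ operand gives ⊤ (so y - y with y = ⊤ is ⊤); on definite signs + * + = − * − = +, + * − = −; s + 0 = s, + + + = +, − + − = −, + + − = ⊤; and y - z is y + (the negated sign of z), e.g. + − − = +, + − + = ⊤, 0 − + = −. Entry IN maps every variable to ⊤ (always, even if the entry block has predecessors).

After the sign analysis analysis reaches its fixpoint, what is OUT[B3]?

Answer: {a: 0, b: ⊤, c: ⊤, d: ⊤, e: ⊤, f: ⊤}

Trace:
Per-block solution:
  B0:  IN=(all ⊤)  OUT=(all ⊤)
  B1:  IN=(all ⊤)  OUT=(all ⊤)
  B2:  IN=(all ⊤)  OUT=(all ⊤)
  B3:  IN=(all ⊤)  OUT={a:0; rest ⊤}
  B4:  IN={a:0; rest ⊤}  OUT=(all ⊤)
  B5:  IN=(all ⊤)  OUT={a:-; rest ⊤}
  B6:  IN=(all ⊤)  OUT=(all ⊤)
  B7:  IN=(all ⊤)  OUT={e:+; rest ⊤}

Merge at B3: IN[B3] = OUT[B2] = {a: ⊤, b: ⊤, c: ⊤, d: ⊤, e: ⊤, f: ⊤}
Applying B3's transfer function to that IN value gives OUT[B3] (row B3 above).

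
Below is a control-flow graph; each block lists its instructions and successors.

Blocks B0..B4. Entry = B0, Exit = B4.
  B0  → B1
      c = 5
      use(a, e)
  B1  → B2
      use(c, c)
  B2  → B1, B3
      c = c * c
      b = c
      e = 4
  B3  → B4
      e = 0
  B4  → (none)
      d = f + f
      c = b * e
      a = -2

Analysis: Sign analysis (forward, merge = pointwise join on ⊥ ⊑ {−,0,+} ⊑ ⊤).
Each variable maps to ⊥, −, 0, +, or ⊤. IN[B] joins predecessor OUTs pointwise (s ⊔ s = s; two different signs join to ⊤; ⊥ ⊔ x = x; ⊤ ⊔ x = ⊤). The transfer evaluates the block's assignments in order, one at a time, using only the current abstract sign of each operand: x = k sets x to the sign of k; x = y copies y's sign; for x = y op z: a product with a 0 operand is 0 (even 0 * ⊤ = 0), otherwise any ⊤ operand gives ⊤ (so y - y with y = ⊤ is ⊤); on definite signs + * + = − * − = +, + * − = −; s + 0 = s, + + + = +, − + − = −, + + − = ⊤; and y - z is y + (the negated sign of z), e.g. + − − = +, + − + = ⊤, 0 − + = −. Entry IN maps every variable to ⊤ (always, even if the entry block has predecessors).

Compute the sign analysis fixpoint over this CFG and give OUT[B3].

Converged values:
  B0:   IN=(all ⊤)   OUT={c:+; rest ⊤}
  B1:   IN={c:+; rest ⊤}   OUT={c:+; rest ⊤}
  B2:   IN={c:+; rest ⊤}   OUT={b:+, c:+, e:+; rest ⊤}
  B3:   IN={b:+, c:+, e:+; rest ⊤}   OUT={b:+, c:+, e:0; rest ⊤}
  B4:   IN={b:+, c:+, e:0; rest ⊤}   OUT={a:-, b:+, c:0, e:0; rest ⊤}

Merge at B3: IN[B3] = OUT[B2] = {a: ⊤, b: +, c: +, d: ⊤, e: +, f: ⊤}
Applying B3's transfer function to that IN value gives OUT[B3] (row B3 above).

Answer: {a: ⊤, b: +, c: +, d: ⊤, e: 0, f: ⊤}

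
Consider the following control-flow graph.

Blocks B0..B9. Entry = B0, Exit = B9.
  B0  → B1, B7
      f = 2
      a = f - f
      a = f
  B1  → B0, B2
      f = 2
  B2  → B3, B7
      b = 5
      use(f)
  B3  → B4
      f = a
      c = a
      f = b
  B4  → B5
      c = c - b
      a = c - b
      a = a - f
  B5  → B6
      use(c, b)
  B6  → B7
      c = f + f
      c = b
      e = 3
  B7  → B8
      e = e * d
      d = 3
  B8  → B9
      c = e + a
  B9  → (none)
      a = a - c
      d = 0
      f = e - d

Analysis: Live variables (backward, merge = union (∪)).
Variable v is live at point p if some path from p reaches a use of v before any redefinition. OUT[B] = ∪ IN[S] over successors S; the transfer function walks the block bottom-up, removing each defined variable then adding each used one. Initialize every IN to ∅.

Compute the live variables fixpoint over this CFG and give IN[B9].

Converged values:
  B0: | IN={d, e} | OUT={a, d, e}
  B1: | IN={a, d, e} | OUT={a, d, e, f}
  B2: | IN={a, d, e, f} | OUT={a, b, d, e}
  B3: | IN={a, b, d} | OUT={b, c, d, f}
  B4: | IN={b, c, d, f} | OUT={a, b, c, d, f}
  B5: | IN={a, b, c, d, f} | OUT={a, b, d, f}
  B6: | IN={a, b, d, f} | OUT={a, d, e}
  B7: | IN={a, d, e} | OUT={a, e}
  B8: | IN={a, e} | OUT={a, c, e}
  B9: | IN={a, c, e} | OUT={}

B9 is the boundary node: OUT[B9] = {}
Applying B9's transfer function to that OUT value gives IN[B9] (row B9 above).

Answer: {a, c, e}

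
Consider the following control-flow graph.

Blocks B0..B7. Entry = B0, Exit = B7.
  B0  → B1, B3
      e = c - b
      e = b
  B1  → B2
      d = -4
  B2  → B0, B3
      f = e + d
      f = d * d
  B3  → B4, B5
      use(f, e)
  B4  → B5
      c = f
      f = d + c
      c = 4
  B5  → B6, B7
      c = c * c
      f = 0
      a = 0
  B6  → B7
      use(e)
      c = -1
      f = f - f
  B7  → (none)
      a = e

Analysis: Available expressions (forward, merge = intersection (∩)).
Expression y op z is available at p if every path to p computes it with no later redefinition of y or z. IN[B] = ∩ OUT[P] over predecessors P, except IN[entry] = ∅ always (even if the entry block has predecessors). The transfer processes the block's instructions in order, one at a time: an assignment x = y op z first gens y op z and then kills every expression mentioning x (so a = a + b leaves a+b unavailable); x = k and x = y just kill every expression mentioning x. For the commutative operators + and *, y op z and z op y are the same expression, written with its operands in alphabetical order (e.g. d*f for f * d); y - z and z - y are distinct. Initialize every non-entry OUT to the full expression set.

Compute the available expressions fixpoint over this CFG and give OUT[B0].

Answer: {c-b}

Working:
Converged values:
  B0:   IN={}   OUT={c-b}
  B1:   IN={c-b}   OUT={c-b}
  B2:   IN={c-b}   OUT={c-b, d*d, d+e}
  B3:   IN={c-b}   OUT={c-b}
  B4:   IN={c-b}   OUT={}
  B5:   IN={}   OUT={}
  B6:   IN={}   OUT={}
  B7:   IN={}   OUT={}

Merge at B0 (entry node, so the boundary value {} is joined with the incoming edge(s)): IN[B0] = {} ∩ OUT[B2] = {}
Applying B0's transfer function to that IN value gives OUT[B0] (row B0 above).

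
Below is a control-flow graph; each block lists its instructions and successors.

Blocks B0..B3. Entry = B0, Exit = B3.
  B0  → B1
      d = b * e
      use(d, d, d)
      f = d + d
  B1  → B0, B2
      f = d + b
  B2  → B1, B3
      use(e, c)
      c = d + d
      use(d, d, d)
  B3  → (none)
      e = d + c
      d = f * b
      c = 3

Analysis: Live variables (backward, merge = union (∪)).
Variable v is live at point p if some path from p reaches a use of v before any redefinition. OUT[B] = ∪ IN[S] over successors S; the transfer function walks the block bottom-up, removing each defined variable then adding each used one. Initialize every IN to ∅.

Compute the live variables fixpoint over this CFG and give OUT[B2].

Answer: {b, c, d, e, f}

Derivation:
Converged values:
  B0:   IN={b, c, e}   OUT={b, c, d, e}
  B1:   IN={b, c, d, e}   OUT={b, c, d, e, f}
  B2:   IN={b, c, d, e, f}   OUT={b, c, d, e, f}
  B3:   IN={b, c, d, f}   OUT={}

Merge at B2: OUT[B2] = IN[B1] ⊔ IN[B3] = {b, c, d, e, f}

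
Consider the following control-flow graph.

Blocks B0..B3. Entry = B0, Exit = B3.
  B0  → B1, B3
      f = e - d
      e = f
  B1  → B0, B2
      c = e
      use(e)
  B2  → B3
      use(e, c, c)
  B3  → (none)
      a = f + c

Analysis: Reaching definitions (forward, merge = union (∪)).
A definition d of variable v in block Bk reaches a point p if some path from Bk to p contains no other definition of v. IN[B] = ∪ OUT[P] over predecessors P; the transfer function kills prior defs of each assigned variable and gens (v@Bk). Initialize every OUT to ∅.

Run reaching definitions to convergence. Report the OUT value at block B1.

Answer: {c@B1, e@B0, f@B0}

Trace:
Converged values:
  B0: | IN={c@B1, e@B0, f@B0} | OUT={c@B1, e@B0, f@B0}
  B1: | IN={c@B1, e@B0, f@B0} | OUT={c@B1, e@B0, f@B0}
  B2: | IN={c@B1, e@B0, f@B0} | OUT={c@B1, e@B0, f@B0}
  B3: | IN={c@B1, e@B0, f@B0} | OUT={a@B3, c@B1, e@B0, f@B0}

Merge at B1: IN[B1] = OUT[B0] = {c@B1, e@B0, f@B0}
Applying B1's transfer function to that IN value gives OUT[B1] (row B1 above).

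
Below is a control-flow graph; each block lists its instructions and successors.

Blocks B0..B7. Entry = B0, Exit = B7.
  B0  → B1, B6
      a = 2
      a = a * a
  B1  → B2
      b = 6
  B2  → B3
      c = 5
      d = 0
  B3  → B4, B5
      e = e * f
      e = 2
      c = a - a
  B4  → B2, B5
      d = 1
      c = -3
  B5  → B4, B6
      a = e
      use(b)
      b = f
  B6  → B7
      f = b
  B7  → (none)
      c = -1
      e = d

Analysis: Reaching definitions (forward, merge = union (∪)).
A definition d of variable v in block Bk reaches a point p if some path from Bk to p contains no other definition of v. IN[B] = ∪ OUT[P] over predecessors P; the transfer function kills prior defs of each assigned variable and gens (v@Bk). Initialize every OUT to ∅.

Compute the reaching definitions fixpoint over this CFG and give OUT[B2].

Answer: {a@B0, a@B5, b@B1, b@B5, c@B2, d@B2, e@B3}

Working:
Converged values:
  B0:  IN={}  OUT={a@B0}
  B1:  IN={a@B0}  OUT={a@B0, b@B1}
  B2:  IN={a@B0, a@B5, b@B1, b@B5, c@B4, d@B4, e@B3}  OUT={a@B0, a@B5, b@B1, b@B5, c@B2, d@B2, e@B3}
  B3:  IN={a@B0, a@B5, b@B1, b@B5, c@B2, d@B2, e@B3}  OUT={a@B0, a@B5, b@B1, b@B5, c@B3, d@B2, e@B3}
  B4:  IN={a@B0, a@B5, b@B1, b@B5, c@B3, c@B4, d@B2, d@B4, e@B3}  OUT={a@B0, a@B5, b@B1, b@B5, c@B4, d@B4, e@B3}
  B5:  IN={a@B0, a@B5, b@B1, b@B5, c@B3, c@B4, d@B2, d@B4, e@B3}  OUT={a@B5, b@B5, c@B3, c@B4, d@B2, d@B4, e@B3}
  B6:  IN={a@B0, a@B5, b@B5, c@B3, c@B4, d@B2, d@B4, e@B3}  OUT={a@B0, a@B5, b@B5, c@B3, c@B4, d@B2, d@B4, e@B3, f@B6}
  B7:  IN={a@B0, a@B5, b@B5, c@B3, c@B4, d@B2, d@B4, e@B3, f@B6}  OUT={a@B0, a@B5, b@B5, c@B7, d@B2, d@B4, e@B7, f@B6}

Merge at B2: IN[B2] = OUT[B1] ⊔ OUT[B4] = {a@B0, a@B5, b@B1, b@B5, c@B4, d@B4, e@B3}
Applying B2's transfer function to that IN value gives OUT[B2] (row B2 above).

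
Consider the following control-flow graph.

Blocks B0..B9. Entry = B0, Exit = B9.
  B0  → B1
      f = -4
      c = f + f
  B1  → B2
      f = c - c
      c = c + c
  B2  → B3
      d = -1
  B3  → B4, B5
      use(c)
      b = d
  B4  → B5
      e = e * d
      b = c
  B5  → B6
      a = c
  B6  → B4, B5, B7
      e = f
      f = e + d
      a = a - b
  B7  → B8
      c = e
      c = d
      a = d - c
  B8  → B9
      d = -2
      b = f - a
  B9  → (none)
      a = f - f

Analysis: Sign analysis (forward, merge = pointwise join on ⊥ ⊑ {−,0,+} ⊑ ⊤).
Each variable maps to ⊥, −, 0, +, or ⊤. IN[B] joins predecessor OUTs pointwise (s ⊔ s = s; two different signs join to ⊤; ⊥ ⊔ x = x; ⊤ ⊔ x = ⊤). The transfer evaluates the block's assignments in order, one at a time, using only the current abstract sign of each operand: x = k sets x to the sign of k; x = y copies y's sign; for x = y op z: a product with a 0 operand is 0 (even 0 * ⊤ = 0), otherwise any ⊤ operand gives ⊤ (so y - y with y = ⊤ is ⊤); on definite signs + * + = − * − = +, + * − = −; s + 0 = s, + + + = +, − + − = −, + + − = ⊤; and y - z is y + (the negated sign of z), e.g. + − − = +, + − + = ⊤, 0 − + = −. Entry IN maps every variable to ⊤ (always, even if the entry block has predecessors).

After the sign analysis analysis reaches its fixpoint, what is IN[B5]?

Fixpoint table:
  B0:  IN=(all ⊤)  OUT={c:-, f:-; rest ⊤}
  B1:  IN={c:-, f:-; rest ⊤}  OUT={c:-; rest ⊤}
  B2:  IN={c:-; rest ⊤}  OUT={c:-, d:-; rest ⊤}
  B3:  IN={c:-, d:-; rest ⊤}  OUT={b:-, c:-, d:-; rest ⊤}
  B4:  IN={b:-, c:-, d:-; rest ⊤}  OUT={b:-, c:-, d:-; rest ⊤}
  B5:  IN={b:-, c:-, d:-; rest ⊤}  OUT={a:-, b:-, c:-, d:-; rest ⊤}
  B6:  IN={a:-, b:-, c:-, d:-; rest ⊤}  OUT={b:-, c:-, d:-; rest ⊤}
  B7:  IN={b:-, c:-, d:-; rest ⊤}  OUT={b:-, c:-, d:-; rest ⊤}
  B8:  IN={b:-, c:-, d:-; rest ⊤}  OUT={c:-, d:-; rest ⊤}
  B9:  IN={c:-, d:-; rest ⊤}  OUT={c:-, d:-; rest ⊤}

Merge at B5: IN[B5] = OUT[B3] ⊔ OUT[B4] ⊔ OUT[B6] = {a: ⊤, b: -, c: -, d: -, e: ⊤, f: ⊤}

Answer: {a: ⊤, b: -, c: -, d: -, e: ⊤, f: ⊤}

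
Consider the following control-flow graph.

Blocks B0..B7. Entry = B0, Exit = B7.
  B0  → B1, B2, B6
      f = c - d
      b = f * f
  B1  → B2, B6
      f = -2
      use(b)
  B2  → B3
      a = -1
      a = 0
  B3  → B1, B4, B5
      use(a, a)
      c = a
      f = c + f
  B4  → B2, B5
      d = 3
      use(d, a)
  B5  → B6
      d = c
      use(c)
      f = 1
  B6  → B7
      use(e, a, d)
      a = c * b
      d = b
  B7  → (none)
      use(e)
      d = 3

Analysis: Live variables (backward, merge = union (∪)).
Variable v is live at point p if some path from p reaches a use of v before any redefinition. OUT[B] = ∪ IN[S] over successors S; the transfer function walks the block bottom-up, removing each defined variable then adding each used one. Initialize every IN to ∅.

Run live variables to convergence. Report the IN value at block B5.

Converged values:
  B0:  IN={a, c, d, e}  OUT={a, b, c, d, e, f}
  B1:  IN={a, b, c, d, e}  OUT={a, b, c, d, e, f}
  B2:  IN={b, d, e, f}  OUT={a, b, d, e, f}
  B3:  IN={a, b, d, e, f}  OUT={a, b, c, d, e, f}
  B4:  IN={a, b, c, e, f}  OUT={a, b, c, d, e, f}
  B5:  IN={a, b, c, e}  OUT={a, b, c, d, e}
  B6:  IN={a, b, c, d, e}  OUT={e}
  B7:  IN={e}  OUT={}

Merge at B5: OUT[B5] = IN[B6] = {a, b, c, d, e}
Applying B5's transfer function to that OUT value gives IN[B5] (row B5 above).

Answer: {a, b, c, e}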